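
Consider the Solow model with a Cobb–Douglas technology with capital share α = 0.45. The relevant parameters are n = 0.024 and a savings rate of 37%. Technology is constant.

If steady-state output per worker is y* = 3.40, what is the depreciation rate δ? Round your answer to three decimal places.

δ ≈ 0.059

In steady state, investment equals break-even investment: s·k^α = (n + δ)·k.
Since y* = [s/(n + δ)]^(α/(1−α)), we have s/(n + δ) = (y*)^((1−α)/α) = 3.40^1.2222 = 4.4625.
Therefore n + δ = s / 4.4625 = 0.37 / 4.4625 = 0.0829, so δ = 0.0829 − 0.024 = 0.0589.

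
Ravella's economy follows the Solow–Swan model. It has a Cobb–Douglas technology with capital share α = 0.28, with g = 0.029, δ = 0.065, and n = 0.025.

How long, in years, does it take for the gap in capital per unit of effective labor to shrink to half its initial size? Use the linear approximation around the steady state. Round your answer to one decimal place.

t_½ ≈ 8.1 years

Near the steady state the convergence rate is λ = (1 − α)(n + g + δ).
λ = (1 − 0.28) × 0.119 = 0.72 × 0.119 = 0.08568
Half-life = ln 2 / λ = 0.6931 / 0.08568 ≈ 8.09 years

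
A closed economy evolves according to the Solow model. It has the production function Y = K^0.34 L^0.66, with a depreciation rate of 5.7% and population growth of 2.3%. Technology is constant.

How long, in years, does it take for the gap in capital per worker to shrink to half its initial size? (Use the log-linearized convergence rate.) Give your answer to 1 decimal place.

t_½ ≈ 13.1 years

Near the steady state the convergence rate is λ = (1 − α)(n + δ).
λ = (1 − 0.34) × 0.080 = 0.66 × 0.080 = 0.0528
Half-life = ln 2 / λ = 0.6931 / 0.0528 ≈ 13.13 years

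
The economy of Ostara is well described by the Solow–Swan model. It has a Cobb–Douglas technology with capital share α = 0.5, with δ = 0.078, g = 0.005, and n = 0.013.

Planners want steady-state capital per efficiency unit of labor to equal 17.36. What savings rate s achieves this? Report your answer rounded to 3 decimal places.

In steady state, investment equals break-even investment: s·k^α = (n + g + δ)·k.
So s / (n + g + δ) = (k*)^(1−α) = 17.36^0.5 = 4.1665.
Therefore s = 4.1665 × (n + g + δ) = 4.1665 × 0.096 = 0.4000.

s ≈ 0.400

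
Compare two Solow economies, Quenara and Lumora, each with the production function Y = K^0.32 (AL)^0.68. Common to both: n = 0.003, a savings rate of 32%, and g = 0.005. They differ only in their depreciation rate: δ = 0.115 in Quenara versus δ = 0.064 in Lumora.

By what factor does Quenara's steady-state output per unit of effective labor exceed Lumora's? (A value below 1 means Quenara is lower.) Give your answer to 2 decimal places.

Steady-state y* = [s/(n + g + δ)]^(α/(1−α)), so the ratio is [ (s_Q/(n + g + δ)_Q) / (s_L/(n + g + δ)_L) ]^0.4706.
s_Q/(n + g + δ)_Q = 0.32/0.123 = 2.6016; s_L/(n + g + δ)_L = 0.32/0.072 = 4.4444.
Ratio = (2.6016/4.4444)^0.4706 = 0.5854^0.4706 ≈ 0.7773

ratio ≈ 0.78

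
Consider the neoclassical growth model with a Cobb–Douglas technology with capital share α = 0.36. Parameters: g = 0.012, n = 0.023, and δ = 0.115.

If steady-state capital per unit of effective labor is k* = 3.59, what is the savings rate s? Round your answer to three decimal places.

s ≈ 0.340

Steady state requires s·f(k) = (n + g + δ)·k, i.e. s·k^α = (n + g + δ)·k.
So s / (n + g + δ) = (k*)^(1−α) = 3.59^0.64 = 2.2660.
Therefore s = 2.2660 × (n + g + δ) = 2.2660 × 0.150 = 0.3399.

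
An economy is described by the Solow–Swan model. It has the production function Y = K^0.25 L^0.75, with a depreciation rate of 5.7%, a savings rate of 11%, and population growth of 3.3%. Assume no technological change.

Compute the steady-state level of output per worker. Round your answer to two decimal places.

Steady state requires s·f(k) = (n + δ)·k, i.e. s·k^α = (n + δ)·k.
Rearranging, k^(1−α) = s / (n + δ).
k^0.75 = 0.11 / (0.033 + 0.057) = 0.11 / 0.090 = 1.2222
k* = 1.2222^(1/0.75) ≈ 1.3067
y* = (k*)^α = 1.3067^0.25 ≈ 1.0692

y* ≈ 1.07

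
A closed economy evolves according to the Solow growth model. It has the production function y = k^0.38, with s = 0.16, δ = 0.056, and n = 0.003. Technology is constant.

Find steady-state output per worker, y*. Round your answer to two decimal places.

At the steady state, Δk = 0, so s·k^α = (n + δ)·k.
Dividing both sides by k: k^(1−α) = s / (n + δ).
k^0.62 = 0.16 / (0.003 + 0.056) = 0.16 / 0.059 = 2.7119
k* = 2.7119^(1/0.62) ≈ 4.9984
y* = (k*)^α = 4.9984^0.38 ≈ 1.8431

y* ≈ 1.84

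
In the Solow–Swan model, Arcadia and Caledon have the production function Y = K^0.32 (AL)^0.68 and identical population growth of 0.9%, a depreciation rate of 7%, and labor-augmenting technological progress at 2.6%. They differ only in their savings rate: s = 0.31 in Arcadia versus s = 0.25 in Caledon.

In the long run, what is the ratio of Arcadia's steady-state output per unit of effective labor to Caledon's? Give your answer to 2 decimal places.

Steady-state y* = [s/(n + g + δ)]^(α/(1−α)), so the ratio is [ (s_A/(n + g + δ)_A) / (s_C/(n + g + δ)_C) ]^0.4706.
s_A/(n + g + δ)_A = 0.31/0.105 = 2.9524; s_C/(n + g + δ)_C = 0.25/0.105 = 2.3810.
Ratio = (2.9524/2.3810)^0.4706 = 1.2400^0.4706 ≈ 1.1065

ratio ≈ 1.11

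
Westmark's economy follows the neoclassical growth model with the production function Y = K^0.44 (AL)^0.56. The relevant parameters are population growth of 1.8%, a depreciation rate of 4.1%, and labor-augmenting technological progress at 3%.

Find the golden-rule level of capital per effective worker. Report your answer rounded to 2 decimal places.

The golden rule sets f'(k) = n + g + δ, i.e. α·k^(α−1) = n + g + δ.
So k^(1−α) = α / (n + g + δ) = 0.44 / 0.089 = 4.9438.
k_gold = 4.9438^(1/0.56) ≈ 17.3538

k_gold ≈ 17.35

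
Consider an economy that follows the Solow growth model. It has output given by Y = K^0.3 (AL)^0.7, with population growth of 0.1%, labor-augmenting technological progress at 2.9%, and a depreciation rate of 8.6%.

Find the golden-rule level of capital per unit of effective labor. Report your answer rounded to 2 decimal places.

The golden rule sets f'(k) = n + g + δ, i.e. α·k^(α−1) = n + g + δ.
So k^(1−α) = α / (n + g + δ) = 0.3 / 0.116 = 2.5862.
k_gold = 2.5862^(1/0.7) ≈ 3.8861

k_gold ≈ 3.89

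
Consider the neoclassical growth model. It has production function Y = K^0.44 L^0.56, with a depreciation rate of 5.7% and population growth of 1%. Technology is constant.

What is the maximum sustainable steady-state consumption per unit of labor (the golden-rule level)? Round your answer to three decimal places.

c_gold ≈ 2.457

At the golden rule, f'(k) = n + δ, so α·k^(α−1) = n + δ and k_gold = (α/(n + δ))^(1/(1−α)).
k_gold = (0.44/0.067)^(1/0.56) = 6.5672^1.7857 ≈ 28.8135
c_gold = f(k_gold) − (n + δ)·k_gold = 4.3876 − 0.067×28.8135 ≈ 2.4571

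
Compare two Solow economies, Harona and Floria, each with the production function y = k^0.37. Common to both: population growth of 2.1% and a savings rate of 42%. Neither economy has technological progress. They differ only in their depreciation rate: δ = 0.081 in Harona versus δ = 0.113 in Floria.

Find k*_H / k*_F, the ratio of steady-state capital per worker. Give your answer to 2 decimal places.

Steady-state k* = [s/(n + δ)]^(1/(1−α)), so the ratio is [ (s_H/(n + δ)_H) / (s_F/(n + δ)_F) ]^1.5873.
s_H/(n + δ)_H = 0.42/0.102 = 4.1176; s_F/(n + δ)_F = 0.42/0.134 = 3.1343.
Ratio = (4.1176/3.1343)^1.5873 = 1.3137^1.5873 ≈ 1.5420

k*_H / k*_F ≈ 1.54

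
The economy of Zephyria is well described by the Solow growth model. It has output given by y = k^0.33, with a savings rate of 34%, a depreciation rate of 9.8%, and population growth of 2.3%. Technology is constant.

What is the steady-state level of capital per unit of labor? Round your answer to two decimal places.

k* = 4.67

In steady state, investment equals break-even investment: s·k^α = (n + δ)·k.
Rearranging, k^(1−α) = s / (n + δ).
k^0.67 = 0.34 / (0.023 + 0.098) = 0.34 / 0.121 = 2.8099
k* = 2.8099^(1/0.67) ≈ 4.6740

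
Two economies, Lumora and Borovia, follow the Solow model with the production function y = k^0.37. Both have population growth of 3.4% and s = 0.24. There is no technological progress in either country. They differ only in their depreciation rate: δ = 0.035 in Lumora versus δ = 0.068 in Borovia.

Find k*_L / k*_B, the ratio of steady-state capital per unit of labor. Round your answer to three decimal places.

Steady-state k* = [s/(n + δ)]^(1/(1−α)), so the ratio is [ (s_L/(n + δ)_L) / (s_B/(n + δ)_B) ]^1.5873.
s_L/(n + δ)_L = 0.24/0.069 = 3.4783; s_B/(n + δ)_B = 0.24/0.102 = 2.3529.
Ratio = (3.4783/2.3529)^1.5873 = 1.4783^1.5873 ≈ 1.8598

k*_L / k*_B ≈ 1.860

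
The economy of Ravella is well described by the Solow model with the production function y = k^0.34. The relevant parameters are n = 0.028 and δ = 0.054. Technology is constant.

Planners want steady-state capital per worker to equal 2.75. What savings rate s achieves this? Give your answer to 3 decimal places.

At the steady state, Δk = 0, so s·k^α = (n + δ)·k.
So s / (n + δ) = (k*)^(1−α) = 2.75^0.66 = 1.9497.
Therefore s = 1.9497 × (n + δ) = 1.9497 × 0.082 = 0.1599.

s ≈ 0.160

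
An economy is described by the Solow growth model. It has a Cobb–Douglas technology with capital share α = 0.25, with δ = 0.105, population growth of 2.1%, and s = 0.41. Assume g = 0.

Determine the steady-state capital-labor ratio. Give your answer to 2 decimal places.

Steady state requires s·f(k) = (n + δ)·k, i.e. s·k^α = (n + δ)·k.
Dividing both sides by k: k^(1−α) = s / (n + δ).
k^0.75 = 0.41 / (0.021 + 0.105) = 0.41 / 0.126 = 3.2540
k* = 3.2540^(1/0.75) ≈ 4.8220

k* = 4.82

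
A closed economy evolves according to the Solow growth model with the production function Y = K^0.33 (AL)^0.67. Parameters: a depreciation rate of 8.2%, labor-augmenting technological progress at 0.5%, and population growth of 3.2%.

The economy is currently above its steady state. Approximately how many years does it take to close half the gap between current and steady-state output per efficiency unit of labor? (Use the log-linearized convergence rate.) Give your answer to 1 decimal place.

t_½ ≈ 8.7 years

Near the steady state the convergence rate is λ = (1 − α)(n + g + δ).
λ = (1 − 0.33) × 0.119 = 0.67 × 0.119 = 0.07973
Half-life = ln 2 / λ = 0.6931 / 0.07973 ≈ 8.69 years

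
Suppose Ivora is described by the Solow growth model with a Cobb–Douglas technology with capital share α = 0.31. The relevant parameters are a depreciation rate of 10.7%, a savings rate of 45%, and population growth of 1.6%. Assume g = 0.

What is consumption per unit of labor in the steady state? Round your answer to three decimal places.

c* = 0.985

At the steady state, Δk = 0, so s·k^α = (n + δ)·k.
Rearranging, k^(1−α) = s / (n + δ).
k^0.69 = 0.45 / (0.016 + 0.107) = 0.45 / 0.123 = 3.6585
k* = 3.6585^(1/0.69) ≈ 6.5521
y* = (k*)^α = 6.5521^0.31 ≈ 1.7909
c* = (1 − s)·y* = (1 − 0.45) × 1.7909 ≈ 0.9850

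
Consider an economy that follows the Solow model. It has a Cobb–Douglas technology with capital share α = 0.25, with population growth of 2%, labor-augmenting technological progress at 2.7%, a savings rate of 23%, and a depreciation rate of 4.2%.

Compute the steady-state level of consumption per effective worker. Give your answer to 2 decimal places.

c* = 1.06

Steady state requires s·f(k) = (n + g + δ)·k, i.e. s·k^α = (n + g + δ)·k.
Rearranging, k^(1−α) = s / (n + g + δ).
k^0.75 = 0.23 / (0.020 + 0.027 + 0.042) = 0.23 / 0.089 = 2.5843
k* = 2.5843^(1/0.75) ≈ 3.5464
y* = (k*)^α = 3.5464^0.25 ≈ 1.3723
c* = (1 − s)·y* = (1 − 0.23) × 1.3723 ≈ 1.0567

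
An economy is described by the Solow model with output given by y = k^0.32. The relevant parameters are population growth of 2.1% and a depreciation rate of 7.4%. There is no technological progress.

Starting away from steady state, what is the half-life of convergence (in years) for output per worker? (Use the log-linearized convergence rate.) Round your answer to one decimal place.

t_½ ≈ 10.7 years

Near the steady state the convergence rate is λ = (1 − α)(n + δ).
λ = (1 − 0.32) × 0.095 = 0.68 × 0.095 = 0.0646
Half-life = ln 2 / λ = 0.6931 / 0.0646 ≈ 10.73 years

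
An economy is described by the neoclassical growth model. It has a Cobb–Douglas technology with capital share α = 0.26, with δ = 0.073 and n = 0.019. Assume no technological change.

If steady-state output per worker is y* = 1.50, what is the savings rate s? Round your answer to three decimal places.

s ≈ 0.292

At the steady state, Δk = 0, so s·k^α = (n + δ)·k.
Since y* = [s/(n + δ)]^(α/(1−α)), we have s/(n + δ) = (y*)^((1−α)/α) = 1.50^2.8462 = 3.1710.
Therefore s = 3.1710 × (n + δ) = 3.1710 × 0.092 = 0.2917.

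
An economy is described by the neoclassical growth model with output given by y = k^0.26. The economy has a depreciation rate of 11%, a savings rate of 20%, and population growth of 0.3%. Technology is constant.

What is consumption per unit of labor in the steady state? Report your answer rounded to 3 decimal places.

At the steady state, Δk = 0, so s·k^α = (n + δ)·k.
Rearranging, k^(1−α) = s / (n + δ).
k^0.74 = 0.20 / (0.003 + 0.110) = 0.20 / 0.113 = 1.7699
k* = 1.7699^(1/0.74) ≈ 2.1630
y* = (k*)^α = 2.1630^0.26 ≈ 1.2221
c* = (1 − s)·y* = (1 − 0.20) × 1.2221 ≈ 0.9777

c* = 0.978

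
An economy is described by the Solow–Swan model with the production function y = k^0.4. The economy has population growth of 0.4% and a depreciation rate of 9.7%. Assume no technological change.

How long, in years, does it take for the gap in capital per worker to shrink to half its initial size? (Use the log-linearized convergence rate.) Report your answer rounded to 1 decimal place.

Near the steady state the convergence rate is λ = (1 − α)(n + δ).
λ = (1 − 0.4) × 0.101 = 0.6 × 0.101 = 0.0606
Half-life = ln 2 / λ = 0.6931 / 0.0606 ≈ 11.44 years

t_½ ≈ 11.4 years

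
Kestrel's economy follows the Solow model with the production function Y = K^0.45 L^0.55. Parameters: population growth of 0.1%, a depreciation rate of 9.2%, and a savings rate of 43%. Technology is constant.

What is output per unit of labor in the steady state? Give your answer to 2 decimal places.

y* ≈ 3.50

In steady state, investment equals break-even investment: s·k^α = (n + δ)·k.
Rearranging, k^(1−α) = s / (n + δ).
k^0.55 = 0.43 / (0.001 + 0.092) = 0.43 / 0.093 = 4.6237
k* = 4.6237^(1/0.55) ≈ 16.1835
y* = (k*)^α = 16.1835^0.45 ≈ 3.5001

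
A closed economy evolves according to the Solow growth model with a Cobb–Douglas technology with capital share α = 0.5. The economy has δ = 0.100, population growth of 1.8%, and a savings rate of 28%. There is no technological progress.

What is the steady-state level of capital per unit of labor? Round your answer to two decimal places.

k* ≈ 5.63

Steady state requires s·f(k) = (n + δ)·k, i.e. s·k^α = (n + δ)·k.
Dividing both sides by k: k^(1−α) = s / (n + δ).
k^0.5 = 0.28 / (0.018 + 0.100) = 0.28 / 0.118 = 2.3729
k* = 2.3729^(1/0.5) ≈ 5.6307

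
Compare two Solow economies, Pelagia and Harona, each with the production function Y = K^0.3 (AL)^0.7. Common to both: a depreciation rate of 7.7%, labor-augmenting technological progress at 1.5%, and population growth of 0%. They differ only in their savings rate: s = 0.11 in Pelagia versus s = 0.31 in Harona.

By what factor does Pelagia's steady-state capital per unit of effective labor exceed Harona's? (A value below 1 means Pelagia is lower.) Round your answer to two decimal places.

ratio ≈ 0.23

Steady-state k* = [s/(n + g + δ)]^(1/(1−α)), so the ratio is [ (s_P/(n + g + δ)_P) / (s_H/(n + g + δ)_H) ]^1.4286.
s_P/(n + g + δ)_P = 0.11/0.092 = 1.1957; s_H/(n + g + δ)_H = 0.31/0.092 = 3.3696.
Ratio = (1.1957/3.3696)^1.4286 = 0.3548^1.4286 ≈ 0.2276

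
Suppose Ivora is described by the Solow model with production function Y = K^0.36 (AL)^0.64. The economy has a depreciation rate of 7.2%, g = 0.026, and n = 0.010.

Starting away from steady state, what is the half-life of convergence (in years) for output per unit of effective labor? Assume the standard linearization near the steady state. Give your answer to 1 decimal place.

Near the steady state the convergence rate is λ = (1 − α)(n + g + δ).
λ = (1 − 0.36) × 0.108 = 0.64 × 0.108 = 0.06912
Half-life = ln 2 / λ = 0.6931 / 0.06912 ≈ 10.03 years

t_½ ≈ 10.0 years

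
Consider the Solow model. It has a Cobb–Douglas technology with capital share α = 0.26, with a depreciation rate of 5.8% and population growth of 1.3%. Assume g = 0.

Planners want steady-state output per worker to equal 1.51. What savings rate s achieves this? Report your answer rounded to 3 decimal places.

Steady state requires s·f(k) = (n + δ)·k, i.e. s·k^α = (n + δ)·k.
Since y* = [s/(n + δ)]^(α/(1−α)), we have s/(n + δ) = (y*)^((1−α)/α) = 1.51^2.8462 = 3.2315.
Therefore s = 3.2315 × (n + δ) = 3.2315 × 0.071 = 0.2294.

s ≈ 0.229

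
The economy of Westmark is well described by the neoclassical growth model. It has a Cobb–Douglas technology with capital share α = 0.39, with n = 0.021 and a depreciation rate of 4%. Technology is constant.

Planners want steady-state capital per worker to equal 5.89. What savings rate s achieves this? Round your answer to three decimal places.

s ≈ 0.180

At the steady state, Δk = 0, so s·k^α = (n + δ)·k.
So s / (n + δ) = (k*)^(1−α) = 5.89^0.61 = 2.9496.
Therefore s = 2.9496 × (n + δ) = 2.9496 × 0.061 = 0.1799.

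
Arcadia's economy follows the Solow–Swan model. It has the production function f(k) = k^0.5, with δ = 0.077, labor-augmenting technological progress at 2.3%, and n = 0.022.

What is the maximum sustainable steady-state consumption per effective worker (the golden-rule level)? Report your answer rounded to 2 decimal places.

c_gold ≈ 2.05

At the golden rule, f'(k) = n + g + δ, so α·k^(α−1) = n + g + δ and k_gold = (α/(n + g + δ))^(1/(1−α)).
k_gold = (0.5/0.122)^(1/0.5) = 4.0984^2 ≈ 16.7969
c_gold = f(k_gold) − (n + g + δ)·k_gold = 4.0984 − 0.122×16.7969 ≈ 2.0492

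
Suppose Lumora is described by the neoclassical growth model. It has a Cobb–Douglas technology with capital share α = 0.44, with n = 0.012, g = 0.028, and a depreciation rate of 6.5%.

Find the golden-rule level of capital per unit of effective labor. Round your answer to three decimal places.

k_gold ≈ 12.918

The golden rule sets f'(k) = n + g + δ, i.e. α·k^(α−1) = n + g + δ.
So k^(1−α) = α / (n + g + δ) = 0.44 / 0.105 = 4.1905.
k_gold = 4.1905^(1/0.56) ≈ 12.9178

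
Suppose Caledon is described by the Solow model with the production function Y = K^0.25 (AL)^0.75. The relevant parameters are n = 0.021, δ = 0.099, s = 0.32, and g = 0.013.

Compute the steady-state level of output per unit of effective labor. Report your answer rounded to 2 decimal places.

y* = 1.34

At the steady state, Δk = 0, so s·k^α = (n + g + δ)·k.
Dividing both sides by k: k^(1−α) = s / (n + g + δ).
k^0.75 = 0.32 / (0.021 + 0.013 + 0.099) = 0.32 / 0.133 = 2.4060
k* = 2.4060^(1/0.75) ≈ 3.2240
y* = (k*)^α = 3.2240^0.25 ≈ 1.3400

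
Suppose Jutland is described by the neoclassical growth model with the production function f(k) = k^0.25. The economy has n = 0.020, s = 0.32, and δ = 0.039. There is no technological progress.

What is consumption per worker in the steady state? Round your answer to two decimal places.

c* ≈ 1.19

In steady state, investment equals break-even investment: s·k^α = (n + δ)·k.
Rearranging, k^(1−α) = s / (n + δ).
k^0.75 = 0.32 / (0.020 + 0.039) = 0.32 / 0.059 = 5.4237
k* = 5.4237^(1/0.75) ≈ 9.5293
y* = (k*)^α = 9.5293^0.25 ≈ 1.7570
c* = (1 − s)·y* = (1 − 0.32) × 1.7570 ≈ 1.1948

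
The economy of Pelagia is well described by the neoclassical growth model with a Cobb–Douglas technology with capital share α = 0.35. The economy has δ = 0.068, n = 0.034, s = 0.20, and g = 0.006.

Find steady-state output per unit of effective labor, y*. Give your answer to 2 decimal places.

y* = 1.39

At the steady state, Δk = 0, so s·k^α = (n + g + δ)·k.
Rearranging, k^(1−α) = s / (n + g + δ).
k^0.65 = 0.20 / (0.034 + 0.006 + 0.068) = 0.20 / 0.108 = 1.8519
k* = 1.8519^(1/0.65) ≈ 2.5806
y* = (k*)^α = 2.5806^0.35 ≈ 1.3935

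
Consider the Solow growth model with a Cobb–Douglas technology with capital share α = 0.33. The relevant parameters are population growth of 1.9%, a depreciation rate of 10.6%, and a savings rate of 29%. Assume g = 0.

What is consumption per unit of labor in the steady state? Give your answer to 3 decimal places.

c* ≈ 1.075

Steady state requires s·f(k) = (n + δ)·k, i.e. s·k^α = (n + δ)·k.
Rearranging, k^(1−α) = s / (n + δ).
k^0.67 = 0.29 / (0.019 + 0.106) = 0.29 / 0.125 = 2.3200
k* = 2.3200^(1/0.67) ≈ 3.5116
y* = (k*)^α = 3.5116^0.33 ≈ 1.5136
c* = (1 − s)·y* = (1 − 0.29) × 1.5136 ≈ 1.0747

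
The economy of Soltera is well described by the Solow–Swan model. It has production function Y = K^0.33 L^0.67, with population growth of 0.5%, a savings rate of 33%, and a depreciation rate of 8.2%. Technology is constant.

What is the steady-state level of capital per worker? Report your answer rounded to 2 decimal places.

k* = 7.31

In steady state, investment equals break-even investment: s·k^α = (n + δ)·k.
Rearranging, k^(1−α) = s / (n + δ).
k^0.67 = 0.33 / (0.005 + 0.082) = 0.33 / 0.087 = 3.7931
k* = 3.7931^(1/0.67) ≈ 7.3143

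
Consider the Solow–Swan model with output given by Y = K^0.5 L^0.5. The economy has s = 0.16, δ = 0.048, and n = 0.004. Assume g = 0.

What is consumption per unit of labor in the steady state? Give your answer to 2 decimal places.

In steady state, investment equals break-even investment: s·k^α = (n + δ)·k.
Rearranging, k^(1−α) = s / (n + δ).
k^0.5 = 0.16 / (0.004 + 0.048) = 0.16 / 0.052 = 3.0769
k* = 3.0769^(1/0.5) ≈ 9.4673
y* = (k*)^α = 9.4673^0.5 ≈ 3.0769
c* = (1 − s)·y* = (1 − 0.16) × 3.0769 ≈ 2.5846

c* ≈ 2.58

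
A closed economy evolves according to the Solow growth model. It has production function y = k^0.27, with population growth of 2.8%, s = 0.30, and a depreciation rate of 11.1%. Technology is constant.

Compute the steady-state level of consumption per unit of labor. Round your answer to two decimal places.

c* ≈ 0.93

At the steady state, Δk = 0, so s·k^α = (n + δ)·k.
Dividing both sides by k: k^(1−α) = s / (n + δ).
k^0.73 = 0.30 / (0.028 + 0.111) = 0.30 / 0.139 = 2.1583
k* = 2.1583^(1/0.73) ≈ 2.8687
y* = (k*)^α = 2.8687^0.27 ≈ 1.3292
c* = (1 − s)·y* = (1 − 0.30) × 1.3292 ≈ 0.9304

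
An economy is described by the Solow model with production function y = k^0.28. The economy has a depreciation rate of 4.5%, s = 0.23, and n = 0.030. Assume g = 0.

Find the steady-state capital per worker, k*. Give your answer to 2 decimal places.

k* = 4.74

In steady state, investment equals break-even investment: s·k^α = (n + δ)·k.
Dividing both sides by k: k^(1−α) = s / (n + δ).
k^0.72 = 0.23 / (0.030 + 0.045) = 0.23 / 0.075 = 3.0667
k* = 3.0667^(1/0.72) ≈ 4.7417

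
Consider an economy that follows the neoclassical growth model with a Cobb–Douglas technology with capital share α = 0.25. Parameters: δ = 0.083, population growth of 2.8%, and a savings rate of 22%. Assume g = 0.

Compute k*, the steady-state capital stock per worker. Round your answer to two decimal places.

At the steady state, Δk = 0, so s·k^α = (n + δ)·k.
Dividing both sides by k: k^(1−α) = s / (n + δ).
k^0.75 = 0.22 / (0.028 + 0.083) = 0.22 / 0.111 = 1.9820
k* = 1.9820^(1/0.75) ≈ 2.4896

k* = 2.49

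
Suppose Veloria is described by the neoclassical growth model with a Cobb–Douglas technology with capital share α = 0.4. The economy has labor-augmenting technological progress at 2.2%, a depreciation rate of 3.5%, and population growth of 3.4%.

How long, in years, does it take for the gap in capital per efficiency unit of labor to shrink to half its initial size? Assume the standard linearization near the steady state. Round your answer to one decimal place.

Near the steady state the convergence rate is λ = (1 − α)(n + g + δ).
λ = (1 − 0.4) × 0.091 = 0.6 × 0.091 = 0.0546
Half-life = ln 2 / λ = 0.6931 / 0.0546 ≈ 12.69 years

about 12.7 years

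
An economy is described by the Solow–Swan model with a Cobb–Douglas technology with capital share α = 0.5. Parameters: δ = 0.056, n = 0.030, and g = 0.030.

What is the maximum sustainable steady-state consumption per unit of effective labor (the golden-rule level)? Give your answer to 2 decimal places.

c_gold ≈ 2.16

At the golden rule, f'(k) = n + g + δ, so α·k^(α−1) = n + g + δ and k_gold = (α/(n + g + δ))^(1/(1−α)).
k_gold = (0.5/0.116)^(1/0.5) = 4.3103^2 ≈ 18.5787
c_gold = f(k_gold) − (n + g + δ)·k_gold = 4.3103 − 0.116×18.5787 ≈ 2.1552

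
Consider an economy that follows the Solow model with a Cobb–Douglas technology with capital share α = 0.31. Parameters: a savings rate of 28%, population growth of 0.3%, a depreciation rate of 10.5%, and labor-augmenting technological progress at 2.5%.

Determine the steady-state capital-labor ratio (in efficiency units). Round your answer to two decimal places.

k* ≈ 2.94

In steady state, investment equals break-even investment: s·k^α = (n + g + δ)·k.
Dividing both sides by k: k^(1−α) = s / (n + g + δ).
k^0.69 = 0.28 / (0.003 + 0.025 + 0.105) = 0.28 / 0.133 = 2.1053
k* = 2.1053^(1/0.69) ≈ 2.9415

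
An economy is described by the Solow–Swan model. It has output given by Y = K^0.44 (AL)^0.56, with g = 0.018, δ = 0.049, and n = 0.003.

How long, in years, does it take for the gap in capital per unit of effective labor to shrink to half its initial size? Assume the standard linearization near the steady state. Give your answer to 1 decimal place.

half-life ≈ 17.7 years

Near the steady state the convergence rate is λ = (1 − α)(n + g + δ).
λ = (1 − 0.44) × 0.070 = 0.56 × 0.070 = 0.0392
Half-life = ln 2 / λ = 0.6931 / 0.0392 ≈ 17.68 years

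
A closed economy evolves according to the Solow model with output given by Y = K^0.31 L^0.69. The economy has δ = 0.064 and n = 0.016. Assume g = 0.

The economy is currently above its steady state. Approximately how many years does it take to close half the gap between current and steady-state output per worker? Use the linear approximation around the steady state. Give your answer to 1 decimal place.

Near the steady state the convergence rate is λ = (1 − α)(n + δ).
λ = (1 − 0.31) × 0.080 = 0.69 × 0.080 = 0.0552
Half-life = ln 2 / λ = 0.6931 / 0.0552 ≈ 12.56 years

t_½ ≈ 12.6 years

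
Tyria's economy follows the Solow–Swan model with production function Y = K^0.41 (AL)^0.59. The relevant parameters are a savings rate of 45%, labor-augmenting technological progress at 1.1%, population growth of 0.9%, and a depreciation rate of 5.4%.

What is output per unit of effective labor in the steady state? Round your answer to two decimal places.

y* = 3.51

Steady state requires s·f(k) = (n + g + δ)·k, i.e. s·k^α = (n + g + δ)·k.
Dividing both sides by k: k^(1−α) = s / (n + g + δ).
k^0.59 = 0.45 / (0.009 + 0.011 + 0.054) = 0.45 / 0.074 = 6.0811
k* = 6.0811^(1/0.59) ≈ 21.3198
y* = (k*)^α = 21.3198^0.41 ≈ 3.5059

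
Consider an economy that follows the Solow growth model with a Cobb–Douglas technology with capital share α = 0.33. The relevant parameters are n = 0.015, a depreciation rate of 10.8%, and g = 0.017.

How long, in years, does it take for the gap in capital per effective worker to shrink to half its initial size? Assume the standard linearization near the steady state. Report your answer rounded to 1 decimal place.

about 7.4 years

Near the steady state the convergence rate is λ = (1 − α)(n + g + δ).
λ = (1 − 0.33) × 0.140 = 0.67 × 0.140 = 0.0938
Half-life = ln 2 / λ = 0.6931 / 0.0938 ≈ 7.39 years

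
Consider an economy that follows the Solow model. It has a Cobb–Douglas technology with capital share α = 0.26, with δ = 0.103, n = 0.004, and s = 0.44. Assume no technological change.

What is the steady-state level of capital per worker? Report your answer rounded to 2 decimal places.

k* = 6.76

In steady state, investment equals break-even investment: s·k^α = (n + δ)·k.
Rearranging, k^(1−α) = s / (n + δ).
k^0.74 = 0.44 / (0.004 + 0.103) = 0.44 / 0.107 = 4.1121
k* = 4.1121^(1/0.74) ≈ 6.7580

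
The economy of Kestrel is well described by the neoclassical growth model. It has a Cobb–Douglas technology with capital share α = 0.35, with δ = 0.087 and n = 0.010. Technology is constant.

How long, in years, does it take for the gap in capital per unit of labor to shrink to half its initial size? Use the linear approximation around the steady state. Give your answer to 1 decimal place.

Near the steady state the convergence rate is λ = (1 − α)(n + δ).
λ = (1 − 0.35) × 0.097 = 0.65 × 0.097 = 0.06305
Half-life = ln 2 / λ = 0.6931 / 0.06305 ≈ 10.99 years

t_½ ≈ 11.0 years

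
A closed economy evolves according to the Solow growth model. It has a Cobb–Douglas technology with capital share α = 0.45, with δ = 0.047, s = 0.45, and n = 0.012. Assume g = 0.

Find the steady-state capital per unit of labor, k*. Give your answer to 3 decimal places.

At the steady state, Δk = 0, so s·k^α = (n + δ)·k.
Dividing both sides by k: k^(1−α) = s / (n + δ).
k^0.55 = 0.45 / (0.012 + 0.047) = 0.45 / 0.059 = 7.6271
k* = 7.6271^(1/0.55) ≈ 40.2059

k* ≈ 40.206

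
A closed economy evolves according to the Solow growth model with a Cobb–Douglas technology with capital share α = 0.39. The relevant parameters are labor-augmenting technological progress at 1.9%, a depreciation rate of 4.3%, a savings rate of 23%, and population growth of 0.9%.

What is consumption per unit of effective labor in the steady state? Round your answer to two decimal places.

In steady state, investment equals break-even investment: s·k^α = (n + g + δ)·k.
Rearranging, k^(1−α) = s / (n + g + δ).
k^0.61 = 0.23 / (0.009 + 0.019 + 0.043) = 0.23 / 0.071 = 3.2394
k* = 3.2394^(1/0.61) ≈ 6.8680
y* = (k*)^α = 6.8680^0.39 ≈ 2.1201
c* = (1 − s)·y* = (1 − 0.23) × 2.1201 ≈ 1.6325

c* ≈ 1.63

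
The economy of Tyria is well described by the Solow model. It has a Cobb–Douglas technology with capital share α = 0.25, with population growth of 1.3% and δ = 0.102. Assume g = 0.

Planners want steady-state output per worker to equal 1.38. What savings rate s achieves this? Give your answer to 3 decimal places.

s ≈ 0.302

Steady state requires s·f(k) = (n + δ)·k, i.e. s·k^α = (n + δ)·k.
Since y* = [s/(n + δ)]^(α/(1−α)), we have s/(n + δ) = (y*)^((1−α)/α) = 1.38^3 = 2.6281.
Therefore s = 2.6281 × (n + δ) = 2.6281 × 0.115 = 0.3022.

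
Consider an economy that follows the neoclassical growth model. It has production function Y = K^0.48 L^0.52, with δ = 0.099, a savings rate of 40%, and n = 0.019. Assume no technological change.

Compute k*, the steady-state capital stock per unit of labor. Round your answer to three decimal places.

k* ≈ 10.461

Steady state requires s·f(k) = (n + δ)·k, i.e. s·k^α = (n + δ)·k.
Dividing both sides by k: k^(1−α) = s / (n + δ).
k^0.52 = 0.40 / (0.019 + 0.099) = 0.40 / 0.118 = 3.3898
k* = 3.3898^(1/0.52) ≈ 10.4608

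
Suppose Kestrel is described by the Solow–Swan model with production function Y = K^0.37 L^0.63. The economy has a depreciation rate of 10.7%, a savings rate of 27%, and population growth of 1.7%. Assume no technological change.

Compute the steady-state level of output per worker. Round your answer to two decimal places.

y* ≈ 1.58

Steady state requires s·f(k) = (n + δ)·k, i.e. s·k^α = (n + δ)·k.
Dividing both sides by k: k^(1−α) = s / (n + δ).
k^0.63 = 0.27 / (0.017 + 0.107) = 0.27 / 0.124 = 2.1774
k* = 2.1774^(1/0.63) ≈ 3.4388
y* = (k*)^α = 3.4388^0.37 ≈ 1.5793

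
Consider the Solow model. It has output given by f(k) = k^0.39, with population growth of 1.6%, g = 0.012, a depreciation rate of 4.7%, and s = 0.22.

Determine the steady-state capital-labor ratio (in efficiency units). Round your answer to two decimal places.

At the steady state, Δk = 0, so s·k^α = (n + g + δ)·k.
Rearranging, k^(1−α) = s / (n + g + δ).
k^0.61 = 0.22 / (0.016 + 0.012 + 0.047) = 0.22 / 0.075 = 2.9333
k* = 2.9333^(1/0.61) ≈ 5.8366

k* ≈ 5.84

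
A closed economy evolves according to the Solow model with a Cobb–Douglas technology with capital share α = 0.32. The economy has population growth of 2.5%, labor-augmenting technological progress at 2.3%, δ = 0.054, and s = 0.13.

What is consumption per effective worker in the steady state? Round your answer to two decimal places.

c* ≈ 0.98

At the steady state, Δk = 0, so s·k^α = (n + g + δ)·k.
Rearranging, k^(1−α) = s / (n + g + δ).
k^0.68 = 0.13 / (0.025 + 0.023 + 0.054) = 0.13 / 0.102 = 1.2745
k* = 1.2745^(1/0.68) ≈ 1.4286
y* = (k*)^α = 1.4286^0.32 ≈ 1.1209
c* = (1 − s)·y* = (1 − 0.13) × 1.1209 ≈ 0.9752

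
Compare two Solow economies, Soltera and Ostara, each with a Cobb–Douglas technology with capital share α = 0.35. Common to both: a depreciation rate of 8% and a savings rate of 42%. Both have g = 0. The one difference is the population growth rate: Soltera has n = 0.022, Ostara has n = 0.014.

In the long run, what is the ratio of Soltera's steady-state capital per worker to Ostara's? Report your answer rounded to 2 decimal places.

Steady-state k* = [s/(n + δ)]^(1/(1−α)), so the ratio is [ (s_S/(n + δ)_S) / (s_O/(n + δ)_O) ]^1.5385.
s_S/(n + δ)_S = 0.42/0.102 = 4.1176; s_O/(n + δ)_O = 0.42/0.094 = 4.4681.
Ratio = (4.1176/4.4681)^1.5385 = 0.9216^1.5385 ≈ 0.8820

k*_S / k*_O ≈ 0.88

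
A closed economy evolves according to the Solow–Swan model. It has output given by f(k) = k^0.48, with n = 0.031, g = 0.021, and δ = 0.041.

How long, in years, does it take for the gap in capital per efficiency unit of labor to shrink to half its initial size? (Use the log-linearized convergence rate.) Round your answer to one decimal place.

t_½ ≈ 14.3 years

Near the steady state the convergence rate is λ = (1 − α)(n + g + δ).
λ = (1 − 0.48) × 0.093 = 0.52 × 0.093 = 0.04836
Half-life = ln 2 / λ = 0.6931 / 0.04836 ≈ 14.33 years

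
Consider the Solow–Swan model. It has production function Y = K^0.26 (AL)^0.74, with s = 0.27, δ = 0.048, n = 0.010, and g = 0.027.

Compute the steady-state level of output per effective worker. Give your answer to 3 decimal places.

In steady state, investment equals break-even investment: s·k^α = (n + g + δ)·k.
Rearranging, k^(1−α) = s / (n + g + δ).
k^0.74 = 0.27 / (0.010 + 0.027 + 0.048) = 0.27 / 0.085 = 3.1765
k* = 3.1765^(1/0.74) ≈ 4.7677
y* = (k*)^α = 4.7677^0.26 ≈ 1.5009

y* = 1.501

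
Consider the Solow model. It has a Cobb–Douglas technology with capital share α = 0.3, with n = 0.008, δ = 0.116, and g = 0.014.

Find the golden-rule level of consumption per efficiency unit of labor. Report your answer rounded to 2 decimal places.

At the golden rule, f'(k) = n + g + δ, so α·k^(α−1) = n + g + δ and k_gold = (α/(n + g + δ))^(1/(1−α)).
k_gold = (0.3/0.138)^(1/0.7) = 2.1739^1.4286 ≈ 3.0324
c_gold = f(k_gold) − (n + g + δ)·k_gold = 1.3949 − 0.138×3.0324 ≈ 0.9764

c_gold ≈ 0.98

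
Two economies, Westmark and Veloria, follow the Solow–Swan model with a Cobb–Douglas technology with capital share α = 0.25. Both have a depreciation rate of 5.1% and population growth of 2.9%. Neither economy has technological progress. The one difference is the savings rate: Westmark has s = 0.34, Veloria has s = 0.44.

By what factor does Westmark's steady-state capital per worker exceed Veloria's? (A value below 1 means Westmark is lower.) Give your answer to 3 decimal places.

ratio ≈ 0.709

Steady-state k* = [s/(n + δ)]^(1/(1−α)), so the ratio is [ (s_W/(n + δ)_W) / (s_V/(n + δ)_V) ]^1.3333.
s_W/(n + δ)_W = 0.34/0.080 = 4.2500; s_V/(n + δ)_V = 0.44/0.080 = 5.5000.
Ratio = (4.2500/5.5000)^1.3333 = 0.7727^1.3333 ≈ 0.7091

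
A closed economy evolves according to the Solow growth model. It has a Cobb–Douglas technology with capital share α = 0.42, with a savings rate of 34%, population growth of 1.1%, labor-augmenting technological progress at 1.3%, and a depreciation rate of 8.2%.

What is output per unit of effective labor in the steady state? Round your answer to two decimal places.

At the steady state, Δk = 0, so s·k^α = (n + g + δ)·k.
Dividing both sides by k: k^(1−α) = s / (n + g + δ).
k^0.58 = 0.34 / (0.011 + 0.013 + 0.082) = 0.34 / 0.106 = 3.2075
k* = 3.2075^(1/0.58) ≈ 7.4594
y* = (k*)^α = 7.4594^0.42 ≈ 2.3256

y* ≈ 2.33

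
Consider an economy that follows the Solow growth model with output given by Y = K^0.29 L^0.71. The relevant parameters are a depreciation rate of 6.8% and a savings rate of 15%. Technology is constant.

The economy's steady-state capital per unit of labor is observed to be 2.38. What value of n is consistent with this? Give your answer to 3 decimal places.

n ≈ 0.013

In steady state, investment equals break-even investment: s·k^α = (n + δ)·k.
So s / (n + δ) = (k*)^(1−α) = 2.38^0.71 = 1.8508.
Therefore n + δ = s / 1.8508 = 0.15 / 1.8508 = 0.0810, so n = 0.0810 − 0.068 = 0.0130.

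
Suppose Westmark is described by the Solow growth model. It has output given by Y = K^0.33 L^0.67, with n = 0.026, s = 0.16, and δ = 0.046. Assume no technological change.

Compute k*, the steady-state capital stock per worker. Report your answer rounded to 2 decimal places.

At the steady state, Δk = 0, so s·k^α = (n + δ)·k.
Rearranging, k^(1−α) = s / (n + δ).
k^0.67 = 0.16 / (0.026 + 0.046) = 0.16 / 0.072 = 2.2222
k* = 2.2222^(1/0.67) ≈ 3.2930

k* ≈ 3.29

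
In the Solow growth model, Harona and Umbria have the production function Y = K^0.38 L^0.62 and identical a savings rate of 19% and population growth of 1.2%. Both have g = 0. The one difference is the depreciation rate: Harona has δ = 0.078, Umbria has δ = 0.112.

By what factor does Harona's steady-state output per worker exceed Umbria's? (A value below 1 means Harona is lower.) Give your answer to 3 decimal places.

ratio ≈ 1.217

Steady-state y* = [s/(n + δ)]^(α/(1−α)), so the ratio is [ (s_H/(n + δ)_H) / (s_U/(n + δ)_U) ]^0.6129.
s_H/(n + δ)_H = 0.19/0.090 = 2.1111; s_U/(n + δ)_U = 0.19/0.124 = 1.5323.
Ratio = (2.1111/1.5323)^0.6129 = 1.3777^0.6129 ≈ 1.2170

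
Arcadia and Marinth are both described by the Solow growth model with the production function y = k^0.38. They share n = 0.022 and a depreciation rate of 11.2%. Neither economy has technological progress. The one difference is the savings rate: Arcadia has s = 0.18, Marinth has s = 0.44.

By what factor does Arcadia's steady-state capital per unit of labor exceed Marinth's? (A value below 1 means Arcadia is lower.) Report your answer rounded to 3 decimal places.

ratio ≈ 0.237

Steady-state k* = [s/(n + δ)]^(1/(1−α)), so the ratio is [ (s_A/(n + δ)_A) / (s_M/(n + δ)_M) ]^1.6129.
s_A/(n + δ)_A = 0.18/0.134 = 1.3433; s_M/(n + δ)_M = 0.44/0.134 = 3.2836.
Ratio = (1.3433/3.2836)^1.6129 = 0.4091^1.6129 ≈ 0.2365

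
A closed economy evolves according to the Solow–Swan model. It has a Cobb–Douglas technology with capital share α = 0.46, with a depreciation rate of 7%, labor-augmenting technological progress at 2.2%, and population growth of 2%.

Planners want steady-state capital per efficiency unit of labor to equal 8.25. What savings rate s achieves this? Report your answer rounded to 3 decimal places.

s ≈ 0.350

In steady state, investment equals break-even investment: s·k^α = (n + g + δ)·k.
So s / (n + g + δ) = (k*)^(1−α) = 8.25^0.54 = 3.1253.
Therefore s = 3.1253 × (n + g + δ) = 3.1253 × 0.112 = 0.3500.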